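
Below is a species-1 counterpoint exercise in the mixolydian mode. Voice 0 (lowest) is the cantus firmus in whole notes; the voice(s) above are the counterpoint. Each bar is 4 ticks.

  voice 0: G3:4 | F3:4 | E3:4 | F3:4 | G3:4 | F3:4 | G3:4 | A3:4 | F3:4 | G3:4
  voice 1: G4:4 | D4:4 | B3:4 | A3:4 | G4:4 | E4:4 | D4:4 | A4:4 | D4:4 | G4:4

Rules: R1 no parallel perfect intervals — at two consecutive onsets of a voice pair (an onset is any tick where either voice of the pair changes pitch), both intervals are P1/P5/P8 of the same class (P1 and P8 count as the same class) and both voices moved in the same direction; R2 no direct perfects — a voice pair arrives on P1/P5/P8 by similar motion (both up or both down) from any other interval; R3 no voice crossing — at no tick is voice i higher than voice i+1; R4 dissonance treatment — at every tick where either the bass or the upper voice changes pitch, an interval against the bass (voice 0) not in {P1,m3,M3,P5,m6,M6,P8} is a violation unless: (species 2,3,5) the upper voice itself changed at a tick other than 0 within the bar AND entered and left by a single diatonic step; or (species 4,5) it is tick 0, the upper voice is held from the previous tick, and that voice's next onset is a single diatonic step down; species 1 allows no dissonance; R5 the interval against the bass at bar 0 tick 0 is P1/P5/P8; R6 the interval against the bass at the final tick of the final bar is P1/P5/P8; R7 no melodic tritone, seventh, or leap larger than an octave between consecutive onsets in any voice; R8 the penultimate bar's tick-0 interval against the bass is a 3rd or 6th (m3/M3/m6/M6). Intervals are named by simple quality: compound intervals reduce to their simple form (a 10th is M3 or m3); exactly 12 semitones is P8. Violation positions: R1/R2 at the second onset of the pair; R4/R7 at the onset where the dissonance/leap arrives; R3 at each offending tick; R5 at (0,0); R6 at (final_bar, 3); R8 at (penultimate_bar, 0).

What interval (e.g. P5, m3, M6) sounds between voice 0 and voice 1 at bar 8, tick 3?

voice 0=F3 voice 1=D4 -> M6

M6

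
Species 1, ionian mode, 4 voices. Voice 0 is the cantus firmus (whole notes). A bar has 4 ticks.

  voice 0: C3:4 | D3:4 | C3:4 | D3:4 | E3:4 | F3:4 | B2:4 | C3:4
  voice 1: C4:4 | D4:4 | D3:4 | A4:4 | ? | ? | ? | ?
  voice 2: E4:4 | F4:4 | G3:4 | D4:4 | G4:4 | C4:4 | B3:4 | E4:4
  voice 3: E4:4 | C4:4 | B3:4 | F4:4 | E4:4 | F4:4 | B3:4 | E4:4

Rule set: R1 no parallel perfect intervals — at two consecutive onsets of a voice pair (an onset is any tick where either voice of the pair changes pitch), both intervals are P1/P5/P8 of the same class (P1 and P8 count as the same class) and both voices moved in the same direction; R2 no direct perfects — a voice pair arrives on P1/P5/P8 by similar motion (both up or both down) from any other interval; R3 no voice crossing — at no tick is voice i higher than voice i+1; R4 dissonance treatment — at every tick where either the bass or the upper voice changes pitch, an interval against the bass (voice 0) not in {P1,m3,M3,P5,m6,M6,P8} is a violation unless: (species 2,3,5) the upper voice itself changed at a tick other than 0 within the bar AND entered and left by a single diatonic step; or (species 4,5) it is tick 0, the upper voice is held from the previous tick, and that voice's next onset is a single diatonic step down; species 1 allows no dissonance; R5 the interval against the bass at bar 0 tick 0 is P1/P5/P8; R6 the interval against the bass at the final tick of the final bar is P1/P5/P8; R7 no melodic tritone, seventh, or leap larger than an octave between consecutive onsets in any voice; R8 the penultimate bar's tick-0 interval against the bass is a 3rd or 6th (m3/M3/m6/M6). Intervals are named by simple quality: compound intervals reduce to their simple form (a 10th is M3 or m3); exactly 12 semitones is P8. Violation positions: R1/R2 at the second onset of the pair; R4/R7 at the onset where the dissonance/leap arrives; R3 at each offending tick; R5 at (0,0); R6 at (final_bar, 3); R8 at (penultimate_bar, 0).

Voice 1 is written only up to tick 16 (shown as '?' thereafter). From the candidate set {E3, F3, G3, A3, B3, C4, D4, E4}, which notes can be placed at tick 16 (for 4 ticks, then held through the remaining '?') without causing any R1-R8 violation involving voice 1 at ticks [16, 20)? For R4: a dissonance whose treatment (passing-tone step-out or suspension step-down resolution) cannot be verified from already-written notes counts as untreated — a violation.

E3: violates R2,R7
F3: violates R4,R7
G3: violates R7
A3: violates R2,R4
B3: violates R7
C4: legal
D4: violates R4
E4: violates R2

{C4}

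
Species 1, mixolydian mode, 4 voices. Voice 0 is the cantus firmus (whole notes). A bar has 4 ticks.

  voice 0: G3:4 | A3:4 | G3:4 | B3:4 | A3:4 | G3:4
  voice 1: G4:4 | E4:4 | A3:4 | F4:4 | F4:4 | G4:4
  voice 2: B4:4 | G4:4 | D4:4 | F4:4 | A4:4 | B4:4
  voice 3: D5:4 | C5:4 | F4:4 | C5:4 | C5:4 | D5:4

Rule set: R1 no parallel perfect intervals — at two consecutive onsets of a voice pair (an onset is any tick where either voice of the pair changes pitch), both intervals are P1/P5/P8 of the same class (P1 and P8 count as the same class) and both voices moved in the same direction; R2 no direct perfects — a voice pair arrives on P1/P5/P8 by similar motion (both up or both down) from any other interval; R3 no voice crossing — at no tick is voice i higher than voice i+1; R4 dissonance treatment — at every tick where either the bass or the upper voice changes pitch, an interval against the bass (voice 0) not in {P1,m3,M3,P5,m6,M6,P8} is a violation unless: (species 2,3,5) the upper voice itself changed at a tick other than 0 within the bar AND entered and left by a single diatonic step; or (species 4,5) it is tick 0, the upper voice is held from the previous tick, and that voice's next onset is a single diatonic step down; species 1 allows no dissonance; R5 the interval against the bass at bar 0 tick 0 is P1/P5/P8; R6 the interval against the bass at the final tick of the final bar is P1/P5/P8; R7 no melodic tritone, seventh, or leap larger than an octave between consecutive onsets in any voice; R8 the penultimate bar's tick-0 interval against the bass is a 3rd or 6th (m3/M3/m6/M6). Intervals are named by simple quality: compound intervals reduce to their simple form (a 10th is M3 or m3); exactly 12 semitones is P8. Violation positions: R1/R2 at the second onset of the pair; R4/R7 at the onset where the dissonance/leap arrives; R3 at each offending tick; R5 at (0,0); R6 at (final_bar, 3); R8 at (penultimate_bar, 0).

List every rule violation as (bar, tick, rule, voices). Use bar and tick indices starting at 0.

(0, 0, R5, (0, 2))
(1, 0, R4, (0, 2))
(2, 0, R2, (0, 2))
(2, 0, R4, (0, 1))
(2, 0, R4, (0, 3))
(3, 0, R2, (1, 2))
(3, 0, R2, (1, 3))
(3, 0, R2, (2, 3))
(3, 0, R4, (0, 1))
(3, 0, R4, (0, 2))
(3, 0, R4, (0, 3))
(4, 0, R8, (0, 2))
(5, 0, R1, (1, 3))
(5, 3, R6, (0, 2))

bar 0: v0=G3 v1=G4 v2=B4 v3=D5 downbeat P5
bar 1: v0=A3 v1=E4 v2=G4 v3=C5 downbeat m3
bar 2: v0=G3 v1=A3 v2=D4 v3=F4 downbeat m7
bar 3: v0=B3 v1=F4 v2=F4 v3=C5 downbeat m2
bar 4: v0=A3 v1=F4 v2=A4 v3=C5 downbeat m3
bar 5: v0=G3 v1=G4 v2=B4 v3=D5 downbeat P5
  -> R5 @ bar 0 tick 0 v(0, 2): opens on M3
  -> R4 @ bar 1 tick 0 v(0, 2): A3/G4 m7 untreated
  -> R2 @ bar 2 tick 0 v(0, 2): A3/G4 m7 -> G3/D4 P5 similar
  -> R4 @ bar 2 tick 0 v(0, 1): G3/A3 M2 untreated
  -> R4 @ bar 2 tick 0 v(0, 3): G3/F4 m7 untreated
  -> R2 @ bar 3 tick 0 v(1, 2): A3/D4 P4 -> F4/F4 P1 similar
  -> R2 @ bar 3 tick 0 v(1, 3): A3/F4 m6 -> F4/C5 P5 similar
  -> R2 @ bar 3 tick 0 v(2, 3): D4/F4 m3 -> F4/C5 P5 similar
  -> R4 @ bar 3 tick 0 v(0, 1): B3/F4 TT untreated
  -> R4 @ bar 3 tick 0 v(0, 2): B3/F4 TT untreated
  -> R4 @ bar 3 tick 0 v(0, 3): B3/C5 m2 untreated
  -> R8 @ bar 4 tick 0 v(0, 2): penult P8 not 3rd/6th
  -> R1 @ bar 5 tick 0 v(1, 3): F4/C5 P5 -> G4/D5 P5 similar
  -> R6 @ bar 5 tick 3 v(0, 2): closes on M3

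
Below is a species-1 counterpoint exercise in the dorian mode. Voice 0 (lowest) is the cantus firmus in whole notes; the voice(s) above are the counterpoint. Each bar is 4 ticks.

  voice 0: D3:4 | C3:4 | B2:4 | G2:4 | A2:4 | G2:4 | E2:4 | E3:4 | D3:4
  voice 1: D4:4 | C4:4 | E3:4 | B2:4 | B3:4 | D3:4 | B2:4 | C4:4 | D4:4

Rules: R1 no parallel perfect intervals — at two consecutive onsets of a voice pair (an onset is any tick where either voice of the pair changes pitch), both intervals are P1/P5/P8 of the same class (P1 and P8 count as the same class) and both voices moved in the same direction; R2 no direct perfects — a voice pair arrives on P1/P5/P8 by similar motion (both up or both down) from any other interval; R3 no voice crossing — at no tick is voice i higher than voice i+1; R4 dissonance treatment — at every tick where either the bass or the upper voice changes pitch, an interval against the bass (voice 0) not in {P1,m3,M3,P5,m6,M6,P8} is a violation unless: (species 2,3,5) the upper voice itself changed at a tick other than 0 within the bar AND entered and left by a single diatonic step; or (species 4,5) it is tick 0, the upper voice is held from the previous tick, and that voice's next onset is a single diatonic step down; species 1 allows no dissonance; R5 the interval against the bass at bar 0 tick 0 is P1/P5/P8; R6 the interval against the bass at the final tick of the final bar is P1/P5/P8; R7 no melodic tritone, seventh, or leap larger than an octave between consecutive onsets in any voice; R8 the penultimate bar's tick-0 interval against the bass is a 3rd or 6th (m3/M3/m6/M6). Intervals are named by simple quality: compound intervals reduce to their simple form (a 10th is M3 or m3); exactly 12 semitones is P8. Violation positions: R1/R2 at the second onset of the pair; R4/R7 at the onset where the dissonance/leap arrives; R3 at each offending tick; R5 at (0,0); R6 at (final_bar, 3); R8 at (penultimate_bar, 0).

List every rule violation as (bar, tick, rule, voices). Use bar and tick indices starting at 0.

(1, 0, R1, (0, 1))
(2, 0, R4, (0, 1))
(4, 0, R4, (0, 1))
(5, 0, R2, (0, 1))
(6, 0, R1, (0, 1))
(7, 0, R7, (1,))

bar 0: v0=D3 v1=D4 downbeat P8
bar 1: v0=C3 v1=C4 downbeat P8
bar 2: v0=B2 v1=E3 downbeat P4
bar 3: v0=G2 v1=B2 downbeat M3
bar 4: v0=A2 v1=B3 downbeat M2
bar 5: v0=G2 v1=D3 downbeat P5
bar 6: v0=E2 v1=B2 downbeat P5
bar 7: v0=E3 v1=C4 downbeat m6
bar 8: v0=D3 v1=D4 downbeat P8
  -> R1 @ bar 1 tick 0 v(0, 1): D3/D4 P8 -> C3/C4 P8 similar
  -> R4 @ bar 2 tick 0 v(0, 1): B2/E3 P4 untreated
  -> R4 @ bar 4 tick 0 v(0, 1): A2/B3 M2 untreated
  -> R2 @ bar 5 tick 0 v(0, 1): A2/B3 M2 -> G2/D3 P5 similar
  -> R1 @ bar 6 tick 0 v(0, 1): G2/D3 P5 -> E2/B2 P5 similar
  -> R7 @ bar 7 tick 0 v(1,): B2->C4 leap 13st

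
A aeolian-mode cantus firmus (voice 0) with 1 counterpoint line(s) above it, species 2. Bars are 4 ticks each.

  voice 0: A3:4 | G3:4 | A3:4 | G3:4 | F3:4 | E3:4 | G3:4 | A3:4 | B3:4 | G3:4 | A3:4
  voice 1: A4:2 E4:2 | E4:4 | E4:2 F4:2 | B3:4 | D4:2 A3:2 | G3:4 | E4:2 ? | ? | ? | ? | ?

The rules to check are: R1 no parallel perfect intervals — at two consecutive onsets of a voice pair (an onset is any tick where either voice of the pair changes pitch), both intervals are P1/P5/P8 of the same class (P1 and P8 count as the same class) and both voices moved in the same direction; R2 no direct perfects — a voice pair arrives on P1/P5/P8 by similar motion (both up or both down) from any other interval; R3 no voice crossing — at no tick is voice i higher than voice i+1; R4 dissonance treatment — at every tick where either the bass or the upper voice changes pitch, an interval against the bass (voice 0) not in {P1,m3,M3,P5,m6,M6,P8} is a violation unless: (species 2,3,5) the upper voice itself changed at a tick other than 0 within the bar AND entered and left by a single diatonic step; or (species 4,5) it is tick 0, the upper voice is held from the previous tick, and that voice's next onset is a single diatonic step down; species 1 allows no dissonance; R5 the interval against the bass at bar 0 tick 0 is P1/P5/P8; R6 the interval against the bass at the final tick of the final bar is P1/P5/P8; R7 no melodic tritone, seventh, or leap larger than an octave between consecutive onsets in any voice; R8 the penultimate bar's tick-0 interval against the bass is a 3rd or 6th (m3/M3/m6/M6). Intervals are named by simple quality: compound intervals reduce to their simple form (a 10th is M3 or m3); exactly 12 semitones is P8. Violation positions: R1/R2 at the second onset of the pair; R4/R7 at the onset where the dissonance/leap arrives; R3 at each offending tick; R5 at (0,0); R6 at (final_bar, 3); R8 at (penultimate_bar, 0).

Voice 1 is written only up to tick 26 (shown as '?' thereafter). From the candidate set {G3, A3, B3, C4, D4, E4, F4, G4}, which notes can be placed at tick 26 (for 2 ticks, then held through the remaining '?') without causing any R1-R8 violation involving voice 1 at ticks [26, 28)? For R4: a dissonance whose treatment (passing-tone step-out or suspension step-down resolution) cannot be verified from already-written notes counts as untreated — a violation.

{B3, D4, E4, G3, G4}

G3: legal
A3: violates R4
B3: legal
C4: violates R4
D4: legal
E4: legal
F4: violates R4
G4: legal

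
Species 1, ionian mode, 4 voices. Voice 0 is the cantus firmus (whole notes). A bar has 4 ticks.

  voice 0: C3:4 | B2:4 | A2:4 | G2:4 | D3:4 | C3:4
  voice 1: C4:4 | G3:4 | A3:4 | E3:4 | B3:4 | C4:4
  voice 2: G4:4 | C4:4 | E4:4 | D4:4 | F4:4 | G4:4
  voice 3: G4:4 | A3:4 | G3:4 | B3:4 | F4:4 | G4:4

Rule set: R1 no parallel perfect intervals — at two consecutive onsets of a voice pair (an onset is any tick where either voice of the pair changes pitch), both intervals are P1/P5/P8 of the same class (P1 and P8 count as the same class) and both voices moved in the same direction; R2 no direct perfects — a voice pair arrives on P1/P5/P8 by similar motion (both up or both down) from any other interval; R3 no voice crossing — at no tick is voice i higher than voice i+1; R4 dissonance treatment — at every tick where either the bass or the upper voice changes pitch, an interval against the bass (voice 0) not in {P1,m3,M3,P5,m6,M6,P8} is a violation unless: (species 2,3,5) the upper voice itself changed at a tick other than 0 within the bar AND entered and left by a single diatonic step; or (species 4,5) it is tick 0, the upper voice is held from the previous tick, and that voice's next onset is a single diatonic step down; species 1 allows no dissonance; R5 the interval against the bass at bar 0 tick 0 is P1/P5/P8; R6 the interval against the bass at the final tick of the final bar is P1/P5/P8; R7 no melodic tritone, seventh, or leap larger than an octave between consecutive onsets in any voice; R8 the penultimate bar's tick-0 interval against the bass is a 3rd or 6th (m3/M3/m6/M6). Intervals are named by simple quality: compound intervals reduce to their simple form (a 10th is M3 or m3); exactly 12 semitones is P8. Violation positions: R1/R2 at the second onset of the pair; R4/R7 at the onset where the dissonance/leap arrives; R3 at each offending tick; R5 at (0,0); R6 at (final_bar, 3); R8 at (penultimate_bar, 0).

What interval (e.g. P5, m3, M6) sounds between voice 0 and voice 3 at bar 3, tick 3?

voice 0=G2 voice 3=B3 -> M3

M3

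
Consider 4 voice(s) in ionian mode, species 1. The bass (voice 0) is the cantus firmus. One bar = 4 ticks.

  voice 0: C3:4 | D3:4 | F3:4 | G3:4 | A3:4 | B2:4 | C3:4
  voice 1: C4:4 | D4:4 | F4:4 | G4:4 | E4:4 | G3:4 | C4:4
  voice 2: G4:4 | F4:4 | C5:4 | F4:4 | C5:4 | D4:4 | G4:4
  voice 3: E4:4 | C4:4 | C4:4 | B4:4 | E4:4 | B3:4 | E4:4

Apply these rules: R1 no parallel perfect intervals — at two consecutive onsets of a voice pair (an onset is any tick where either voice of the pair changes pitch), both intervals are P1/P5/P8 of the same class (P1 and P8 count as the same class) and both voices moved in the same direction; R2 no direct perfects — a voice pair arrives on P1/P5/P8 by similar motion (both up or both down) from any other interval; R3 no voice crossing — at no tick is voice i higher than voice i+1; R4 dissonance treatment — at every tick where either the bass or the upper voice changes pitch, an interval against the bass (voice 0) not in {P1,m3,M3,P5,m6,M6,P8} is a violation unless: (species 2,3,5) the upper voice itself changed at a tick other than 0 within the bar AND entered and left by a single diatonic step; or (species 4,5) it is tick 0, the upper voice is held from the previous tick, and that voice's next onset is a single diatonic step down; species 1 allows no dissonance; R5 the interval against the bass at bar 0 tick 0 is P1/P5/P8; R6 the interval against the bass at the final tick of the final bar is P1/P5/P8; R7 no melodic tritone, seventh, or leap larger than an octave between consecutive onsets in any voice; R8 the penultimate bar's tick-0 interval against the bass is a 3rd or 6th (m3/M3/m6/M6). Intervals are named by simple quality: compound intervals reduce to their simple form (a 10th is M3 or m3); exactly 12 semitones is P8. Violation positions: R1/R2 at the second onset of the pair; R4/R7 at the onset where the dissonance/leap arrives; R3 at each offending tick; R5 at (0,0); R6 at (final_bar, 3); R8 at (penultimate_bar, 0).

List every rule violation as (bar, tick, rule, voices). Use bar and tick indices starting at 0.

(0, 0, R3, (2, 3))
(0, 0, R5, (0, 3))
(0, 1, R3, (2, 3))
(0, 2, R3, (2, 3))
(0, 3, R3, (2, 3))
(1, 0, R1, (0, 1))
(1, 0, R3, (2, 3))
(1, 0, R4, (0, 3))
(1, 1, R3, (2, 3))
(1, 2, R3, (2, 3))
(1, 3, R3, (2, 3))
(2, 0, R1, (0, 1))
(2, 0, R2, (0, 2))
(2, 0, R2, (1, 2))
(2, 0, R3, (2, 3))
(2, 1, R3, (2, 3))
(2, 2, R3, (2, 3))
(2, 3, R3, (2, 3))
(3, 0, R1, (0, 1))
(3, 0, R3, (1, 2))
(3, 0, R4, (0, 2))
(3, 0, R7, (3,))
(3, 1, R3, (1, 2))
(3, 2, R3, (1, 2))
(3, 3, R3, (1, 2))
(4, 0, R2, (1, 3))
(4, 0, R3, (2, 3))
(4, 1, R3, (2, 3))
(4, 2, R3, (2, 3))
(4, 3, R3, (2, 3))
(5, 0, R2, (0, 3))
(5, 0, R2, (1, 2))
(5, 0, R3, (2, 3))
(5, 0, R7, (0,))
(5, 0, R7, (2,))
(5, 0, R8, (0, 3))
(5, 1, R3, (2, 3))
(5, 2, R3, (2, 3))
(5, 3, R3, (2, 3))
(6, 0, R1, (1, 2))
(6, 0, R2, (0, 1))
(6, 0, R2, (0, 2))
(6, 0, R3, (2, 3))
(6, 1, R3, (2, 3))
(6, 2, R3, (2, 3))
(6, 3, R3, (2, 3))
(6, 3, R6, (0, 3))

bar 0: v0=C3 v1=C4 v2=G4 v3=E4 downbeat M3
bar 1: v0=D3 v1=D4 v2=F4 v3=C4 downbeat m7
bar 2: v0=F3 v1=F4 v2=C5 v3=C4 downbeat P5
bar 3: v0=G3 v1=G4 v2=F4 v3=B4 downbeat M3
bar 4: v0=A3 v1=E4 v2=C5 v3=E4 downbeat P5
bar 5: v0=B2 v1=G3 v2=D4 v3=B3 downbeat P8
bar 6: v0=C3 v1=C4 v2=G4 v3=E4 downbeat M3
  -> R3 @ bar 0 tick 0 v(2, 3): G4 above E4
  -> R5 @ bar 0 tick 0 v(0, 3): opens on M3
  -> R3 @ bar 0 tick 1 v(2, 3): G4 above E4
  -> R3 @ bar 0 tick 2 v(2, 3): G4 above E4
  -> R3 @ bar 0 tick 3 v(2, 3): G4 above E4
  -> R1 @ bar 1 tick 0 v(0, 1): C3/C4 P8 -> D3/D4 P8 similar
  -> R3 @ bar 1 tick 0 v(2, 3): F4 above C4
  -> R4 @ bar 1 tick 0 v(0, 3): D3/C4 m7 untreated
  -> R3 @ bar 1 tick 1 v(2, 3): F4 above C4
  -> R3 @ bar 1 tick 2 v(2, 3): F4 above C4
  -> R3 @ bar 1 tick 3 v(2, 3): F4 above C4
  -> R1 @ bar 2 tick 0 v(0, 1): D3/D4 P8 -> F3/F4 P8 similar
  -> R2 @ bar 2 tick 0 v(0, 2): D3/F4 m3 -> F3/C5 P5 similar
  -> R2 @ bar 2 tick 0 v(1, 2): D4/F4 m3 -> F4/C5 P5 similar
  -> R3 @ bar 2 tick 0 v(2, 3): C5 above C4
  -> R3 @ bar 2 tick 1 v(2, 3): C5 above C4
  -> R3 @ bar 2 tick 2 v(2, 3): C5 above C4
  -> R3 @ bar 2 tick 3 v(2, 3): C5 above C4
  -> R1 @ bar 3 tick 0 v(0, 1): F3/F4 P8 -> G3/G4 P8 similar
  -> R3 @ bar 3 tick 0 v(1, 2): G4 above F4
  -> R4 @ bar 3 tick 0 v(0, 2): G3/F4 m7 untreated
  -> R7 @ bar 3 tick 0 v(3,): C4->B4 leap 11st
  -> R3 @ bar 3 tick 1 v(1, 2): G4 above F4
  -> R3 @ bar 3 tick 2 v(1, 2): G4 above F4
  -> R3 @ bar 3 tick 3 v(1, 2): G4 above F4
  -> R2 @ bar 4 tick 0 v(1, 3): G4/B4 M3 -> E4/E4 P1 similar
  -> R3 @ bar 4 tick 0 v(2, 3): C5 above E4
  -> R3 @ bar 4 tick 1 v(2, 3): C5 above E4
  -> R3 @ bar 4 tick 2 v(2, 3): C5 above E4
  -> R3 @ bar 4 tick 3 v(2, 3): C5 above E4
  -> R2 @ bar 5 tick 0 v(0, 3): A3/E4 P5 -> B2/B3 P8 similar
  -> R2 @ bar 5 tick 0 v(1, 2): E4/C5 m6 -> G3/D4 P5 similar
  -> R3 @ bar 5 tick 0 v(2, 3): D4 above B3
  -> R7 @ bar 5 tick 0 v(0,): A3->B2 leap 10st
  -> R7 @ bar 5 tick 0 v(2,): C5->D4 leap 10st
  -> R8 @ bar 5 tick 0 v(0, 3): penult P8 not 3rd/6th
  -> R3 @ bar 5 tick 1 v(2, 3): D4 above B3
  -> R3 @ bar 5 tick 2 v(2, 3): D4 above B3
  -> R3 @ bar 5 tick 3 v(2, 3): D4 above B3
  -> R1 @ bar 6 tick 0 v(1, 2): G3/D4 P5 -> C4/G4 P5 similar
  -> R2 @ bar 6 tick 0 v(0, 1): B2/G3 m6 -> C3/C4 P8 similar
  -> R2 @ bar 6 tick 0 v(0, 2): B2/D4 m3 -> C3/G4 P5 similar
  -> R3 @ bar 6 tick 0 v(2, 3): G4 above E4
  -> R3 @ bar 6 tick 1 v(2, 3): G4 above E4
  -> R3 @ bar 6 tick 2 v(2, 3): G4 above E4
  -> R3 @ bar 6 tick 3 v(2, 3): G4 above E4
  -> R6 @ bar 6 tick 3 v(0, 3): closes on M3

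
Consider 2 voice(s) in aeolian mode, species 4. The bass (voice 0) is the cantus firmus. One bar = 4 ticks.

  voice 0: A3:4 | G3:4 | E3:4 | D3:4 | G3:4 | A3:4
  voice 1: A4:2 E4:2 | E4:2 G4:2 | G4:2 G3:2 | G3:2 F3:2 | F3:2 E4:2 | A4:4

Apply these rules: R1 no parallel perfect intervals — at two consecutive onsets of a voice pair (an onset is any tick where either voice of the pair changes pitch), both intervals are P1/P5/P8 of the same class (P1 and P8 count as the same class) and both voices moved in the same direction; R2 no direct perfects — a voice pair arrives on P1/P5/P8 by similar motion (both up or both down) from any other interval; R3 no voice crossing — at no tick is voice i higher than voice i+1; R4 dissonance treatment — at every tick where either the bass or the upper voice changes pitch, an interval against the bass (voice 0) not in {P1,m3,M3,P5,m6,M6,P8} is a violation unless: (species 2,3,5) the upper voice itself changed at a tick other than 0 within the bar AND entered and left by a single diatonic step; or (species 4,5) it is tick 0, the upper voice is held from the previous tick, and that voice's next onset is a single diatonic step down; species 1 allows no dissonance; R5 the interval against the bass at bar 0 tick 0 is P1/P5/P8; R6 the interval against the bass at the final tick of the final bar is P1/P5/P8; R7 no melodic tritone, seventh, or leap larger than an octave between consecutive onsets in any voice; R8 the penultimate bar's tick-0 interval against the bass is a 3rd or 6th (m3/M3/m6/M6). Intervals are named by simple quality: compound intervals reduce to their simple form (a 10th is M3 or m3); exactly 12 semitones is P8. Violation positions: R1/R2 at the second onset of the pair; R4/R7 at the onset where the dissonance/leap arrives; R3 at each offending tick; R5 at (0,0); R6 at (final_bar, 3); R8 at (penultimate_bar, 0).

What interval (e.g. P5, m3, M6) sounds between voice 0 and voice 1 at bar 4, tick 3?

voice 0=G3 voice 1=E4 -> M6

M6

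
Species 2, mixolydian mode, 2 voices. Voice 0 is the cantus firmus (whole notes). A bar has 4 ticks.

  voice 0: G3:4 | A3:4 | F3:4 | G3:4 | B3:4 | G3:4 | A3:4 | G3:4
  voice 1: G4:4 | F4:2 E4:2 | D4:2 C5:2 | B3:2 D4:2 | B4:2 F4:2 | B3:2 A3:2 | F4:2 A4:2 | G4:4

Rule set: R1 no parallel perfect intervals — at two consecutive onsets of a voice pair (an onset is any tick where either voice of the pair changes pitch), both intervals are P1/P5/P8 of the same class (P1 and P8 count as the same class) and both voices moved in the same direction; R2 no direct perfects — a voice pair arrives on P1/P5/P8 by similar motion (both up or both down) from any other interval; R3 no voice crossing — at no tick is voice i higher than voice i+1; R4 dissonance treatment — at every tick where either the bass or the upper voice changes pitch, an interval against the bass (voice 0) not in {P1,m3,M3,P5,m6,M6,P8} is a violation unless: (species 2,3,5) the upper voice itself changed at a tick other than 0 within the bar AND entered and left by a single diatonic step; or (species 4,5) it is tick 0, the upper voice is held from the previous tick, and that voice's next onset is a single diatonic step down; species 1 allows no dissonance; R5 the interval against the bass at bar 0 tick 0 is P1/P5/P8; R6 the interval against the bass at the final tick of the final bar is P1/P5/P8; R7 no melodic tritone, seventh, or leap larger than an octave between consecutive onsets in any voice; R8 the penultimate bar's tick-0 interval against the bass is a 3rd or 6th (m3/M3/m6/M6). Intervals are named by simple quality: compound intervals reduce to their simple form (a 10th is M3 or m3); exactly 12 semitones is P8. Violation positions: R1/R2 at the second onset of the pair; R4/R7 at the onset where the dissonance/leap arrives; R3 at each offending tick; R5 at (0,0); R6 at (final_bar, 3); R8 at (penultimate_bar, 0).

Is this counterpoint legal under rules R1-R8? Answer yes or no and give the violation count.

No (8 violations)

bar 0: v0=G3 v1=G4 (P8)
bar 1: v0=A3 v1=F4 (m6)
bar 2: v0=F3 v1=D4 (M6)
bar 3: v0=G3 v1=B3 (M3)
bar 4: v0=B3 v1=B4 (P8)
bar 5: v0=G3 v1=B3 (M3)
bar 6: v0=A3 v1=F4 (m6)
bar 7: v0=G3 v1=G4 (P8)
  R7 @ bar2.2: D4->C5 leap 10st
  R7 @ bar3.0: C5->B3 leap 13st
  R2 @ bar4.0: G3/D4 P5 -> B3/B4 P8 similar
  R4 @ bar4.2: B3/F4 TT untreated
  R7 @ bar4.2: B4->F4 leap 6st
  R7 @ bar5.0: F4->B3 leap 6st
  R4 @ bar5.2: G3/A3 M2 untreated
  R1 @ bar7.0: A3/A4 P8 -> G3/G4 P8 similar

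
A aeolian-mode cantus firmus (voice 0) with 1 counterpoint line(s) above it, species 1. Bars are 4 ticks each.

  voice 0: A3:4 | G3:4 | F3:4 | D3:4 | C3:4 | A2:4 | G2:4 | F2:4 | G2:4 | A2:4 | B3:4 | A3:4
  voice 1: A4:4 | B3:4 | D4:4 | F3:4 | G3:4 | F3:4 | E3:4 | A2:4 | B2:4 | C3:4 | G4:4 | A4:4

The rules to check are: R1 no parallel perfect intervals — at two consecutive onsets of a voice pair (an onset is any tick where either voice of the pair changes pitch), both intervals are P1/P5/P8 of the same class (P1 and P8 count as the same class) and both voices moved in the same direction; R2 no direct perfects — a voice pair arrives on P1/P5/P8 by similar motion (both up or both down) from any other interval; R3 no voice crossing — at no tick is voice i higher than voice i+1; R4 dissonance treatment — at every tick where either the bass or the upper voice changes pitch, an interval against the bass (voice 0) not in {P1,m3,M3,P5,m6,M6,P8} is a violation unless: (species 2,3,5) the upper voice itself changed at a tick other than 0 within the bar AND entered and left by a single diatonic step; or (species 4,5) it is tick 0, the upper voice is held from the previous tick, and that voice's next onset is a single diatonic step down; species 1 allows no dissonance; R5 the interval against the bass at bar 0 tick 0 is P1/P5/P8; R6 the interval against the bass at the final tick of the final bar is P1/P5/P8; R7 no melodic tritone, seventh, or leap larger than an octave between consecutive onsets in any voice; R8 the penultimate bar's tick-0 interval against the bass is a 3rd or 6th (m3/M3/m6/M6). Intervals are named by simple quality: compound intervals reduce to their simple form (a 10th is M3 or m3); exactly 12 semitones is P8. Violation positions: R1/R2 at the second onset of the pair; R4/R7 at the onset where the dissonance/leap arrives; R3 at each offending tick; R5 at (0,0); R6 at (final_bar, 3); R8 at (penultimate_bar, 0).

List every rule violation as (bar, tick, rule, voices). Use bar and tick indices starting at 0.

bar 0: v0=A3 v1=A4 downbeat P8
bar 1: v0=G3 v1=B3 downbeat M3
bar 2: v0=F3 v1=D4 downbeat M6
bar 3: v0=D3 v1=F3 downbeat m3
bar 4: v0=C3 v1=G3 downbeat P5
bar 5: v0=A2 v1=F3 downbeat m6
bar 6: v0=G2 v1=E3 downbeat M6
bar 7: v0=F2 v1=A2 downbeat M3
bar 8: v0=G2 v1=B2 downbeat M3
bar 9: v0=A2 v1=C3 downbeat m3
bar 10: v0=B3 v1=G4 downbeat m6
bar 11: v0=A3 v1=A4 downbeat P8
  -> R7 @ bar 1 tick 0 v(1,): A4->B3 leap 10st
  -> R7 @ bar 10 tick 0 v(0,): A2->B3 leap 14st
  -> R7 @ bar 10 tick 0 v(1,): C3->G4 leap 19st

(1, 0, R7, (1,))
(10, 0, R7, (0,))
(10, 0, R7, (1,))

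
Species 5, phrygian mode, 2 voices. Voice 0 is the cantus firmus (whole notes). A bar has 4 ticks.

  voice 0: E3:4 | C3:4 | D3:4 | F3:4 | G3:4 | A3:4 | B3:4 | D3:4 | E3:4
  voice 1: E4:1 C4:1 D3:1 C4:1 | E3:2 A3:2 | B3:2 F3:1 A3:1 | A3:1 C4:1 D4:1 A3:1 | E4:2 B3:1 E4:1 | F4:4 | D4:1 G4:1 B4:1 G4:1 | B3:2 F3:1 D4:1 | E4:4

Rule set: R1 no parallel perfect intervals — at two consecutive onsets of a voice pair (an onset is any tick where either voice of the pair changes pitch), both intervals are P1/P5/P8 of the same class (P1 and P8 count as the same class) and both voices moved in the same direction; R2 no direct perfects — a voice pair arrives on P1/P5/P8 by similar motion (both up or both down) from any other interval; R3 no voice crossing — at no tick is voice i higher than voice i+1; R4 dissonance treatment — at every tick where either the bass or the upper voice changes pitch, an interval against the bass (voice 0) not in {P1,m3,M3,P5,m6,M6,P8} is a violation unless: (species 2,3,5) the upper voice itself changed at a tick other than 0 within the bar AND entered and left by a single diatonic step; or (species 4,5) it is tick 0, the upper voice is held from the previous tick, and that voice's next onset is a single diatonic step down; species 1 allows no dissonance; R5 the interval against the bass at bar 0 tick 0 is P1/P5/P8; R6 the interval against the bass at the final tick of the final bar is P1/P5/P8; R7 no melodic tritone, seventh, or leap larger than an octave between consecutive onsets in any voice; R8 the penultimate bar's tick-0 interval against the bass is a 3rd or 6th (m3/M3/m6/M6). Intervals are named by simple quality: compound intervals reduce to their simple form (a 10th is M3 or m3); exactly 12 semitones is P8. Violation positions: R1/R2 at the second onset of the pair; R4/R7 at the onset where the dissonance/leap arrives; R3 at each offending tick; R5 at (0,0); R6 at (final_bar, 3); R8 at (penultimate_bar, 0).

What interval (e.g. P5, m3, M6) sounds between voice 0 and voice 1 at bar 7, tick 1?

voice 0=D3 voice 1=B3 -> M6

M6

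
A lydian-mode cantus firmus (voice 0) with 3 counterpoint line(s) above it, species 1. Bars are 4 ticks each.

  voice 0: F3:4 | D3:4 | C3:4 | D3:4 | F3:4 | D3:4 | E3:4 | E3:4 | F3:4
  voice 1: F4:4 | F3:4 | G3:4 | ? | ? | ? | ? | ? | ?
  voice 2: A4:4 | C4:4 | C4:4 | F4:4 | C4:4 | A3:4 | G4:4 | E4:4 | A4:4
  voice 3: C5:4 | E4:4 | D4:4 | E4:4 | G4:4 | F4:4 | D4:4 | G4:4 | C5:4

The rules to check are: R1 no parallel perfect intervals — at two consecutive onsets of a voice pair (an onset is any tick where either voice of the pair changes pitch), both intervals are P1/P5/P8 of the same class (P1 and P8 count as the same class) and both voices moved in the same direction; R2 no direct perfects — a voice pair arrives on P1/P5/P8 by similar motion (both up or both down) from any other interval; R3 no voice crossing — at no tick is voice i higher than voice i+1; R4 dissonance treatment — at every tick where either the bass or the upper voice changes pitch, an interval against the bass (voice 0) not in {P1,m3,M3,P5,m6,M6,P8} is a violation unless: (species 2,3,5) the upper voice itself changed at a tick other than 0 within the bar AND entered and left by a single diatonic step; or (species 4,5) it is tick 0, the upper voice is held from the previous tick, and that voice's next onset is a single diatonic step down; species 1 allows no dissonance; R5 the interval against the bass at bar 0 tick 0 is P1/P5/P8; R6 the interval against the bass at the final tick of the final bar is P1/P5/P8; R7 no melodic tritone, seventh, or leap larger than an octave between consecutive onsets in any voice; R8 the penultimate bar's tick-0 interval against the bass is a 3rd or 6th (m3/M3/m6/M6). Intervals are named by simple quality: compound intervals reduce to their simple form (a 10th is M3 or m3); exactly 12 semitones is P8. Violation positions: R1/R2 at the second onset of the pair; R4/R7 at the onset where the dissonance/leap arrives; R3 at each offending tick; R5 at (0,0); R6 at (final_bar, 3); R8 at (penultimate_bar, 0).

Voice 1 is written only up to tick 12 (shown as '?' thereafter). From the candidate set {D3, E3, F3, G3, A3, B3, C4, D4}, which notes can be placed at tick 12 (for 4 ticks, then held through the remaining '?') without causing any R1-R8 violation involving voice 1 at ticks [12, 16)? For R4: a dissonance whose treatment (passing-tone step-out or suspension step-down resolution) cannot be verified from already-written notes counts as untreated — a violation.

{B3, D3, F3}

D3: legal
E3: violates R4
F3: legal
G3: violates R4
A3: violates R1
B3: legal
C4: violates R4
D4: violates R2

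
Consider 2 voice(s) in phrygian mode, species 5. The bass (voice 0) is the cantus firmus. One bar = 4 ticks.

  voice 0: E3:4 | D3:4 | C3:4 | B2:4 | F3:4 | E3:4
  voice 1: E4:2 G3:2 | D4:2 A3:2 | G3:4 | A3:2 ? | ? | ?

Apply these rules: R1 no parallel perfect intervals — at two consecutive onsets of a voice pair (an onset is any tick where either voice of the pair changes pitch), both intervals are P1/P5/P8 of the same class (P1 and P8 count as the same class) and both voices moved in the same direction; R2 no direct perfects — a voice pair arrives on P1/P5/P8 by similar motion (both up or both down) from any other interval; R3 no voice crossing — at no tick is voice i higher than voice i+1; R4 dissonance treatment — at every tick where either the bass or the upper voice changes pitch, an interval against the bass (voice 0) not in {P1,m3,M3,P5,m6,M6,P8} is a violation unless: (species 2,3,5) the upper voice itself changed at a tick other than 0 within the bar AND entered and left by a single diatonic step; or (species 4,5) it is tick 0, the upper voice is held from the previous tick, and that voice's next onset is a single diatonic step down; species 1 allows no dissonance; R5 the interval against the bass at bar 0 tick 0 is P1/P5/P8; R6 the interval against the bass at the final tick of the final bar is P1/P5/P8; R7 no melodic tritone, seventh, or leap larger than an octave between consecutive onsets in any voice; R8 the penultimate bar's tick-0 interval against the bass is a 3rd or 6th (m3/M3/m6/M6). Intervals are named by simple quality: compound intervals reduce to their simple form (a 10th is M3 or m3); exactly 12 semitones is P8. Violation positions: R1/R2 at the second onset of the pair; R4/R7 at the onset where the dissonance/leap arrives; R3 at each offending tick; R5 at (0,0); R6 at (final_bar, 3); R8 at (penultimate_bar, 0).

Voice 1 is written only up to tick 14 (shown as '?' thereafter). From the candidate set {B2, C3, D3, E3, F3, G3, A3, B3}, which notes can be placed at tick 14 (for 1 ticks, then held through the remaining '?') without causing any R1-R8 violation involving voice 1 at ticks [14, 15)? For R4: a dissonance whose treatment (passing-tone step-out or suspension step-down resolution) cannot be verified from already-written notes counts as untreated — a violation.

{A3, B3, D3, G3}

B2: violates R7
C3: violates R4
D3: legal
E3: violates R4
F3: violates R4
G3: legal
A3: legal
B3: legal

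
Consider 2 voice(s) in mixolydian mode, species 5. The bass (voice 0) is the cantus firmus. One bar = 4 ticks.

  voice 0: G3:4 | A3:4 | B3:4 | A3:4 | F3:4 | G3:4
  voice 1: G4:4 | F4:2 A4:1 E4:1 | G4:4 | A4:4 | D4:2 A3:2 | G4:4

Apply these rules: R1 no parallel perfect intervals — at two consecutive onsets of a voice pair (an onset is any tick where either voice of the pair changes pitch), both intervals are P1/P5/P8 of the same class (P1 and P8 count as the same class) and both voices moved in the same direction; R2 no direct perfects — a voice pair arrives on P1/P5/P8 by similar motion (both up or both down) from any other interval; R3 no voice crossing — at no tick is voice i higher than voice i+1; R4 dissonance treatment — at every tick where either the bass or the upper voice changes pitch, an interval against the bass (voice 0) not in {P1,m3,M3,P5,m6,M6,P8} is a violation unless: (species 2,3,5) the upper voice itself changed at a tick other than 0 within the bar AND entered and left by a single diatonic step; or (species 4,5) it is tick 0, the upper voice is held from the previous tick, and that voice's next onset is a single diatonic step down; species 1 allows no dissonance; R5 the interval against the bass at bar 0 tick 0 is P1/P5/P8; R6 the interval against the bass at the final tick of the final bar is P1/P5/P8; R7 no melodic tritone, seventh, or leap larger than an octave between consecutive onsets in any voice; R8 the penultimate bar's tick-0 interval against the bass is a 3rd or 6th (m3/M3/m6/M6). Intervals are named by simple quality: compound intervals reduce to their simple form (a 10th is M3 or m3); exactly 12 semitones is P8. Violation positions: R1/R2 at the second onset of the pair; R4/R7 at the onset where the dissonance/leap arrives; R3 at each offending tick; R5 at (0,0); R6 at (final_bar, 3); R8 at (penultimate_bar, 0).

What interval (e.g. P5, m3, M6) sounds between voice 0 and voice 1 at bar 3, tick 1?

P8

voice 0=A3 voice 1=A4 -> P8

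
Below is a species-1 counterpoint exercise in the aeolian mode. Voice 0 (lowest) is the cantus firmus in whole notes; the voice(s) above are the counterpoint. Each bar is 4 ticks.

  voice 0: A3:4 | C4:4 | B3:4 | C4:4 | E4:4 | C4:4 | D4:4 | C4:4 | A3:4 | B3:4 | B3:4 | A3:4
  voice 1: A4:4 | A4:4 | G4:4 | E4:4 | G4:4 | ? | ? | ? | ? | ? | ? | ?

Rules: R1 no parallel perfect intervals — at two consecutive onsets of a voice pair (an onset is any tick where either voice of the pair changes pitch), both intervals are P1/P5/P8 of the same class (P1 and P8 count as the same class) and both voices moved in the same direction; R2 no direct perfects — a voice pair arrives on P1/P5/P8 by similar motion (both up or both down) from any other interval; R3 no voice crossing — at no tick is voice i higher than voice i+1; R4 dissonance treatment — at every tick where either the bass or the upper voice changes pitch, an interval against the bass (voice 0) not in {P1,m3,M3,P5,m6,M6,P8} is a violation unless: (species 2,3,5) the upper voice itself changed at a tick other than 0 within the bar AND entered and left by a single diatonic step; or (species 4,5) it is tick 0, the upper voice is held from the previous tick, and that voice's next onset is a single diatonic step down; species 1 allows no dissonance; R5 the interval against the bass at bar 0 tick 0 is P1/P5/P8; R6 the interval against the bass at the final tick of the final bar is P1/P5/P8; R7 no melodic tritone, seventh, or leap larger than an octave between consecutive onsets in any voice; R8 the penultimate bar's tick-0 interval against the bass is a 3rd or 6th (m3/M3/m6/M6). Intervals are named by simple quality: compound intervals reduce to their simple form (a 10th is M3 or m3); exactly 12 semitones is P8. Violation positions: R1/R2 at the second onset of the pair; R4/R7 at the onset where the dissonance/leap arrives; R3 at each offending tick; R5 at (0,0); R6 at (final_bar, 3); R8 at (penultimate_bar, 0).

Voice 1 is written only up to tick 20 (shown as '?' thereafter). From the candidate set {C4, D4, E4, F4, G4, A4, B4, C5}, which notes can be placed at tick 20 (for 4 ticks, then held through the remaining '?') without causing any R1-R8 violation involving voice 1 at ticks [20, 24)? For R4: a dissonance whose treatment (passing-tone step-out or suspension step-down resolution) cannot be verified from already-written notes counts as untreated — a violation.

C4: violates R2
D4: violates R4
E4: legal
F4: violates R4
G4: legal
A4: legal
B4: violates R4
C5: legal

{A4, C5, E4, G4}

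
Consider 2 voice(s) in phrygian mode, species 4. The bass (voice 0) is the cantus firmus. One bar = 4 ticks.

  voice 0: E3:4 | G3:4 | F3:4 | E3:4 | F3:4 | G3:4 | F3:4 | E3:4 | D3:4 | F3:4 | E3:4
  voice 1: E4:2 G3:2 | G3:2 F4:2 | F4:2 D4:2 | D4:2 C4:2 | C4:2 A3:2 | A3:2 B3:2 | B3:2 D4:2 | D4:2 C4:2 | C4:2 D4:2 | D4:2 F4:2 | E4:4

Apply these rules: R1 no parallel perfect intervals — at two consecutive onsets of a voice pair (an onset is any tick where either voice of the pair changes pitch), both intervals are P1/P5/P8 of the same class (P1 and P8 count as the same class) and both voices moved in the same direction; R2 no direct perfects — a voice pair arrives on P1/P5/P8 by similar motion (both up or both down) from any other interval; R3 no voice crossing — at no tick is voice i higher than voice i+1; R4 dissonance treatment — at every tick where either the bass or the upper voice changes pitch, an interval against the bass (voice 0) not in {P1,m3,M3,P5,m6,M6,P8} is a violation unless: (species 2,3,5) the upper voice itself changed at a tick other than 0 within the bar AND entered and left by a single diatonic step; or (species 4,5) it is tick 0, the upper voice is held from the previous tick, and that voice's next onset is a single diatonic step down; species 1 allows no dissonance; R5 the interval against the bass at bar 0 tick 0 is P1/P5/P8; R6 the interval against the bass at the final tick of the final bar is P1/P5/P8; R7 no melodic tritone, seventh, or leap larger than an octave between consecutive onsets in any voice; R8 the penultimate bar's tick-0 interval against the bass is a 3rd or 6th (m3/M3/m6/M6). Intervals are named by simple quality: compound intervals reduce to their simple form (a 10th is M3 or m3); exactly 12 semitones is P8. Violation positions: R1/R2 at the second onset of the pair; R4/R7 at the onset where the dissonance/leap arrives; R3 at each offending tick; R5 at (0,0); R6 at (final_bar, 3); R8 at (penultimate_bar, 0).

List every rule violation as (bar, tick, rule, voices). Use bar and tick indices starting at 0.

bar 0: v0=E3 v1=E4 downbeat P8
bar 1: v0=G3 v1=G3 downbeat P1
bar 2: v0=F3 v1=F4 downbeat P8
bar 3: v0=E3 v1=D4 downbeat m7
bar 4: v0=F3 v1=C4 downbeat P5
bar 5: v0=G3 v1=A3 downbeat M2
bar 6: v0=F3 v1=B3 downbeat TT
bar 7: v0=E3 v1=D4 downbeat m7
bar 8: v0=D3 v1=C4 downbeat m7
bar 9: v0=F3 v1=D4 downbeat M6
bar 10: v0=E3 v1=E4 downbeat P8
  -> R4 @ bar 1 tick 2 v(0, 1): G3/F4 m7 untreated
  -> R7 @ bar 1 tick 2 v(1,): G3->F4 leap 10st
  -> R4 @ bar 5 tick 0 v(0, 1): G3/A3 M2 untreated
  -> R4 @ bar 6 tick 0 v(0, 1): F3/B3 TT untreated
  -> R4 @ bar 8 tick 0 v(0, 1): D3/C4 m7 untreated
  -> R1 @ bar 10 tick 0 v(0, 1): F3/F4 P8 -> E3/E4 P8 similar

(1, 2, R4, (0, 1))
(1, 2, R7, (1,))
(5, 0, R4, (0, 1))
(6, 0, R4, (0, 1))
(8, 0, R4, (0, 1))
(10, 0, R1, (0, 1))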